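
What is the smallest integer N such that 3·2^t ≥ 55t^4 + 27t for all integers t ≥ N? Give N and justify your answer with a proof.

At t = 22: 12582912 < 12884674, so the inequality fails and N ≥ 23. We prove 3·2^t ≥ 55t^4 + 27t for all t ≥ 23.
Base case (t = 23): 3·2^t = 25165824 and 55t^4 + 27t = 15391876, so 25165824 ≥ 15391876.
Inductive step: assume the claim holds for t = m, so 3·2^m ≥ 55m^4 + 27m.
Then 3·2^(m + 1) = 2·(3·2^m) ≥ 2·(55m^4 + 27m).
Also, for m ≥ 23 we have 2·(55m^4 + 27m) ≥ 55(m+1)^4 + 27(m+1), since 2·(55m^4 + 27m) − (55(m+1)^4 + 27(m+1)) = 55m^4 - 220m^3 - 330m^2 - 193m - 82, which is nonnegative for all m ≥ 23.
Combining, 3·2^(m + 1) ≥ 55(m+1)^4 + 27(m+1).
This completes the induction.
Hence the smallest such N is 23.

N = 23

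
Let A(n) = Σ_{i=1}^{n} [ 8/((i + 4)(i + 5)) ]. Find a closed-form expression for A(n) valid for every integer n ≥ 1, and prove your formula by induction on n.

A(n) = 8n/(5(n + 5))

We claim A(n) = 8n/(5(n + 5)) for all n ≥ 1.
For the base case n = 1: A(1) = 4/15, and the closed form gives 4/15. They agree.
Suppose the result is true for n = i, so A(i) = 8i/(5(i + 5)).
Then A(i+1) = A(i) + (8/((i + 5)(i + 6))) = (8i/(5(i + 5))) + (8/((i + 5)(i + 6))).
Simplifying, A(i+1) = 8(i + 1)/(5(i + 6)) = 8(i+1)/(5((i+1) + 5)),
which is the closed form with n = i+1.
By the principle of mathematical induction, the result holds for all n ≥ 1.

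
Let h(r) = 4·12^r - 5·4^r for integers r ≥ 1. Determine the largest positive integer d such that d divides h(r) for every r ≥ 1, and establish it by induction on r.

Computing the first values: h(1) = 28 and h(2) = 496; gcd(28, 496) = 4, so d ≤ 4.
We prove 4 | 4·12^r - 5·4^r for all r ≥ 1 by induction on r.
When r = 1: h(1) = 28 = 4·(7), so 4 | h(1).
Inductive step: assume the claim holds for r = k, i.e. 4 | h(k). Then
h(k+1) − 12·h(k) = (4·12^(k+1) - 5·4^(k+1)) − 12·(4·12^k - 5·4^k) = (-5)·4^k·(4 − 12) = (40)·4^k. Since 4 | h(k) by the inductive hypothesis, 4 | 12·h(k); and 4 | 40 since 40 = 4·10. Therefore 4 | h(k+1).
This completes the induction.
Therefore the largest such d is 4.

d = 4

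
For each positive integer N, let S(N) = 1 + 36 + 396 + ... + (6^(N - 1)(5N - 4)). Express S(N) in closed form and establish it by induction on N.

S(N) = 6^N(N - 1) + 1

We claim S(N) = 6^N(N - 1) + 1 for all N ≥ 1.
Base case (N = 1): S(1) = 1, and the closed form gives 1. They agree.
For the inductive step, assume it holds for an arbitrary p ≥ 1, so S(p) = 6^p(p - 1) + 1.
Then S(p+1) = S(p) + (6^p(5p + 1)) = (6^p(p - 1) + 1) + (6^p(5p + 1)).
Simplifying, S(p+1) = 6^(p + 1)p + 1 = 6^(p+1)((p+1) - 1) + 1,
which is the closed form with N = p+1.
Hence, by induction on N, the claim holds for every N ≥ 1.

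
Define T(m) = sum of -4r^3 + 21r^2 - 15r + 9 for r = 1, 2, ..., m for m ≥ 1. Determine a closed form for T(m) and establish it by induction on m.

T(m) = -m(m^3 - 5m^2 - 2m - 5)

We claim T(m) = -m(m^3 - 5m^2 - 2m - 5) for all m ≥ 1.
When m = 1: T(1) = 11, and the closed form gives 11. They agree.
For the inductive step, assume it holds for an arbitrary r ≥ 1, so T(r) = r(-r^3 + 5r^2 + 2r + 5).
Then T(r+1) = T(r) + (-4r^3 + 9r^2 + 15r + 11) = (r(-r^3 + 5r^2 + 2r + 5)) + (-4r^3 + 9r^2 + 15r + 11).
Simplifying, T(r+1) = -(r + 1)(r^3 - 2r^2 - 9r - 11) = -(r+1)((r+1)^3 - 5(r+1)^2 - 2(r+1) - 5),
which is the closed form with m = r+1.
By induction, the statement is established for all m ≥ 1.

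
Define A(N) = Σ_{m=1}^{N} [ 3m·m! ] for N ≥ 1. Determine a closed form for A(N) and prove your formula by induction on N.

A(N) = (3N + 3)N! - 3

We claim A(N) = (3N + 3)N! - 3 for all N ≥ 1.
Base step (N = 1): A(1) = 3, and the closed form gives 3. They agree.
Inductive step: suppose the statement holds for some m ≥ 1, so A(m) = (3m + 3)m! - 3.
Then A(m+1) = A(m) + (3(m + 1)(m + 1)!) = ((3m + 3)m! - 3) + (3(m + 1)(m + 1)!).
Simplifying, A(m+1) = (3(m+1) + 3)(m+1)! - 3,
which is the closed form with N = m+1.
By induction, the statement is established for all N ≥ 1.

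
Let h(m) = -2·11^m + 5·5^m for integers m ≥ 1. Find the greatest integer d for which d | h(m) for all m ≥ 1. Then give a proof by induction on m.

d = 3

Computing the first values: h(1) = 3 and h(2) = -117; gcd(3, -117) = 3, so d ≤ 3.
We prove 3 | -2·11^m + 5·5^m for all m ≥ 1 by induction on m.
When m = 1: h(1) = 3 = 3·(1), so 3 | h(1).
For the inductive step, assume it holds for an arbitrary r ≥ 1, i.e. 3 | h(r). Then
h(r+1) − 11·h(r) = (-2·11^(r+1) + 5·5^(r+1)) − 11·(-2·11^r + 5·5^r) = (5)·5^r·(5 − 11) = (-30)·5^r. Since 3 | h(r) by the inductive hypothesis, 3 | 11·h(r); and 3 | -30 since -30 = 3·-10. Therefore 3 | h(r+1).
By induction, the statement is established for all m ≥ 1.
Therefore the largest such d is 3.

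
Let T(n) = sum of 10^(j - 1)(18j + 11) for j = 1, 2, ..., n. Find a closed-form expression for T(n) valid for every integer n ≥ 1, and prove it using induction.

T(n) = 10^n(2n + 1) - 1

We claim T(n) = 10^n(2n + 1) - 1 for all n ≥ 1.
Base step (n = 1): T(1) = 29, and the closed form gives 29. They agree.
Inductive step: assume the claim holds for n = j, so T(j) = 10^j(2j + 1) - 1.
Then T(j+1) = T(j) + (10^j(18j + 29)) = (10^j(2j + 1) - 1) + (10^j(18j + 29)).
Simplifying, T(j+1) = 20·10^j·j + 30·10^j - 1 = 10^(j+1)(2(j+1) + 1) - 1,
which is the closed form with n = j+1.
Hence, by induction on n, the claim holds for every n ≥ 1.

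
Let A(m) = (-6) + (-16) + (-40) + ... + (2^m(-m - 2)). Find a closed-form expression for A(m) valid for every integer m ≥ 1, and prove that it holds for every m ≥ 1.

A(m) = -2·2^m(m + 1) + 2

We claim A(m) = -2·2^m(m + 1) + 2 for all m ≥ 1.
When m = 1: A(1) = -6, and the closed form gives -6. They agree.
For the inductive step, assume it holds for an arbitrary r ≥ 1, so A(r) = -2·2^r(r + 1) + 2.
Then A(r+1) = A(r) + (2^(r + 1)(-r - 3)) = (-2·2^r(r + 1) + 2) + (2^(r + 1)(-r - 3)).
Simplifying, A(r+1) = -4·2^r·r - 8·2^r + 2 = -2·2^(r+1)((r+1) + 1) + 2,
which is the closed form with m = r+1.
This completes the induction.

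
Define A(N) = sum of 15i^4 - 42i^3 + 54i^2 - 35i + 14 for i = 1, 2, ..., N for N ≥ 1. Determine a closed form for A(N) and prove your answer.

We claim A(N) = N(N^2 + N + 1)(3N^2 - 6N + 5) for all N ≥ 1.
When N = 1: A(1) = 6, and the closed form gives 6. They agree.
Inductive step: suppose the statement holds for some i ≥ 1, so A(i) = i(3i^4 - 3i^3 + 2i^2 - i + 5).
Then A(i+1) = A(i) + (15i^4 + 18i^3 + 18i^2 + 7i + 6) = (i(3i^4 - 3i^3 + 2i^2 - i + 5)) + (15i^4 + 18i^3 + 18i^2 + 7i + 6).
Simplifying, A(i+1) = (i + 1)(3i^2 + 2)(i^2 + 3i + 3) = (i+1)((i+1)^2 + (i+1) + 1)(3(i+1)^2 - 6(i+1) + 5),
which is the closed form with N = i+1.
This completes the induction.

A(N) = N(N^2 + N + 1)(3N^2 - 6N + 5)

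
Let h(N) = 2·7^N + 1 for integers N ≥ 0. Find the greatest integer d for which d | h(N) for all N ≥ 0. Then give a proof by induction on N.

Computing the first values: h(0) = 3 and h(1) = 15; gcd(3, 15) = 3, so d ≤ 3.
We prove 3 | 2·7^N + 1 for all N ≥ 0 by induction on N.
Base step (N = 0): h(0) = 3 = 3·(1), so 3 | h(0).
Inductive step: suppose the statement holds for some r ≥ 0, i.e. 3 | h(r). Then
h(r+1) = 2·7^(r+1) + 1 = 7·(2·7^r + 1) - 6 = 7·h(r) - 6. The first term is divisible by 3 by the inductive hypothesis, and -6 is divisible by 3. Hence 3 | h(r+1).
This completes the induction.
Therefore the largest such d is 3.

d = 3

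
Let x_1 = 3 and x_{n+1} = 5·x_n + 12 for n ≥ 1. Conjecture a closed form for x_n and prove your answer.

Computing the first terms: x_1 = 3, x_2 = 27, x_3 = 147. This suggests x_n = 6·5^(n - 1) - 3.
For the base case n = 1: the formula gives 3 = 3 = x_1.
For the inductive step, assume it holds for an arbitrary j ≥ 1, so x_j = 6·5^(j - 1) - 3.
Then x_{j+1} = 5·x_j + 12 = 5·(6·5^(j - 1) - 3) + 12 = 6·5^j - 3 = 6·5^((j+1) - 1) - 3,
which is the claimed formula at n = j+1.
By induction, the statement is established for all n ≥ 1.

x_n = 6·5^(n - 1) - 3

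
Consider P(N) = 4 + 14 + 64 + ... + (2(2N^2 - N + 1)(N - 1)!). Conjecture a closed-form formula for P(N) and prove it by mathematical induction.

We claim P(N) = (4N + 2)N! - 2 for all N ≥ 1.
When N = 1: P(1) = 4, and the closed form gives 4. They agree.
Inductive step: suppose the statement holds for some p ≥ 1, so P(p) = (4p + 2)p! - 2.
Then P(p+1) = P(p) + (2(2p^2 + 3p + 2)p!) = ((4p + 2)p! - 2) + (2(2p^2 + 3p + 2)p!).
Simplifying, P(p+1) = (4(p+1) + 2)(p+1)! - 2,
which is the closed form with N = p+1.
Hence, by induction on N, the claim holds for every N ≥ 1.

P(N) = (4N + 2)N! - 2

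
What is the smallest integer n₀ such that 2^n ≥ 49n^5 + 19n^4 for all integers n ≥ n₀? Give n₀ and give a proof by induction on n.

n₀ = 31

At n = 30: 1073741824 < 1206090000, so the inequality fails and n₀ ≥ 31. We prove 2^n ≥ 49n^5 + 19n^4 for all n ≥ 31.
Base step (n = 31): 2^n = 2147483648 and 49n^5 + 19n^4 = 1420375298, so 2147483648 ≥ 1420375298.
Inductive step: assume the claim holds for n = r, so 2^r ≥ 49r^5 + 19r^4.
Then 2^(r + 1) = 2·(2^r) ≥ 2·(49r^5 + 19r^4).
Also, for r ≥ 31 we have 2·(49r^5 + 19r^4) ≥ 49(r+1)^5 + 19(r+1)^4, since 2·(49r^5 + 19r^4) − (49(r+1)^5 + 19(r+1)^4) = 49r^5 - 226r^4 - 566r^3 - 604r^2 - 321r - 68, which is nonnegative for all r ≥ 31.
Combining, 2^(r + 1) ≥ 49(r+1)^5 + 19(r+1)^4.
This completes the induction.
Hence the smallest such n₀ is 31.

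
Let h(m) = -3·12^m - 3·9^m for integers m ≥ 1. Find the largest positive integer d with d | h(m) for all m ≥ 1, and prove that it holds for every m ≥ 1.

d = 9

Computing the first values: h(1) = -63 and h(2) = -675; gcd(-63, -675) = 9, so d ≤ 9.
We prove 9 | -3·12^m - 3·9^m for all m ≥ 1 by induction on m.
When m = 1: h(1) = -63 = 9·(-7), so 9 | h(1).
For the inductive step, assume it holds for an arbitrary p ≥ 1, i.e. 9 | h(p). Then
h(p+1) − 12·h(p) = (-3·12^(p+1) - 3·9^(p+1)) − 12·(-3·12^p - 3·9^p) = (-3)·9^p·(9 − 12) = (9)·9^p. Since 9 | h(p) by the inductive hypothesis, 9 | 12·h(p); and 9 | 9 since 9 = 9·1. Therefore 9 | h(p+1).
By the principle of mathematical induction, the result holds for all m ≥ 1.
Therefore the largest such d is 9.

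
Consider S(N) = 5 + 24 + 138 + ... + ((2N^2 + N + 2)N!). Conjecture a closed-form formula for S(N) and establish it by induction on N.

We claim S(N) = (2N + 1)(N + 1)! - 1 for all N ≥ 1.
For the base case N = 1: S(1) = 5, and the closed form gives 5. They agree.
Suppose the result is true for N = r, so S(r) = (2r + 1)(r + 1)! - 1.
Then S(r+1) = S(r) + ((2r^2 + 5r + 5)(r + 1)!) = ((2r + 1)(r + 1)! - 1) + ((2r^2 + 5r + 5)(r + 1)!).
Simplifying, S(r+1) = (2(r+1) + 1)((r+1) + 1)! - 1,
which is the closed form with N = r+1.
Hence, by induction on N, the claim holds for every N ≥ 1.

S(N) = (2N + 1)(N + 1)! - 1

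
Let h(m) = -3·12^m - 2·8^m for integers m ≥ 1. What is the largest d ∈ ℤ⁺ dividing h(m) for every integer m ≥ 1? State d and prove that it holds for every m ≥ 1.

d = 4

Computing the first values: h(1) = -52 and h(2) = -560; gcd(-52, -560) = 4, so d ≤ 4.
We prove 4 | -3·12^m - 2·8^m for all m ≥ 1 by induction on m.
Base step (m = 1): h(1) = -52 = 4·(-13), so 4 | h(1).
Inductive step: suppose the statement holds for some k ≥ 1, i.e. 4 | h(k). Then
h(k+1) − 12·h(k) = (-3·12^(k+1) - 2·8^(k+1)) − 12·(-3·12^k - 2·8^k) = (-2)·8^k·(8 − 12) = (8)·8^k. Since 4 | h(k) by the inductive hypothesis, 4 | 12·h(k); and 4 | 8 since 8 = 4·2. Therefore 4 | h(k+1).
This completes the induction.
Therefore the largest such d is 4.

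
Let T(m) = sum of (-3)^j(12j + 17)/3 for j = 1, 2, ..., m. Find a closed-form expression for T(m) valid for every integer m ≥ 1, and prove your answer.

We claim T(m) = (-3)^m(3m + 5) - 5 for all m ≥ 1.
Base step (m = 1): T(1) = -29, and the closed form gives -29. They agree.
Inductive step: assume the claim holds for m = j, so T(j) = (-3)^j(3j + 5) - 5.
Then T(j+1) = T(j) + ((-3)^j(-12j - 29)) = ((-3)^j(3j + 5) - 5) + ((-3)^j(-12j - 29)).
Simplifying, T(j+1) = -9(-3)^j·j - 24(-3)^j - 5 = (-3)^(j+1)(3(j+1) + 5) - 5,
which is the closed form with m = j+1.
By induction, the statement is established for all m ≥ 1.

T(m) = (-3)^m(3m + 5) - 5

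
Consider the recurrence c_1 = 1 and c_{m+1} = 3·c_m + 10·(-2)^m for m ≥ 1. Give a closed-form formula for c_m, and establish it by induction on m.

Computing the first terms: c_1 = 1, c_2 = -17, c_3 = -11. This suggests c_m = (-2)^(m + 1) - 3^m.
Base step (m = 1): the formula gives 1 = 1 = c_1.
Suppose the result is true for m = r, so c_r = (-2)^(r + 1) - 3^r.
Then c_{r+1} = 3·c_r + 10·(-2)^r = 3·((-2)^(r + 1) - 3^r) + 10·(-2)^r = (-2)^(r + 2) - 3^(r + 1) = (-2)^((r+1) + 1) - 3^(r+1),
which is the claimed formula at m = r+1.
By the principle of mathematical induction, the result holds for all m ≥ 1.

c_m = (-2)^(m + 1) - 3^m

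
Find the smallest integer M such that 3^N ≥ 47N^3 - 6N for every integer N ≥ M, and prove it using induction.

M = 10

At N = 9: 19683 < 34209, so the inequality fails and M ≥ 10. We prove 3^N ≥ 47N^3 - 6N for all N ≥ 10.
Base step (N = 10): 3^N = 59049 and 47N^3 - 6N = 46940, so 59049 ≥ 46940.
For the inductive step, assume it holds for an arbitrary p ≥ 10, so 3^p ≥ 47p^3 - 6p.
Then 3^(p + 1) = 3·(3^p) ≥ 3·(47p^3 - 6p).
Also, for p ≥ 10 we have 3·(47p^3 - 6p) ≥ 47(p+1)^3 - 6(p+1), since 3·(47p^3 - 6p) − (47(p+1)^3 - 6(p+1)) = 94p^3 - 141p^2 - 153p - 41, which is nonnegative for all p ≥ 10.
Combining, 3^(p + 1) ≥ 47(p+1)^3 - 6(p+1).
Hence, by induction on N, the claim holds for every N ≥ 10.
Hence the smallest such M is 10.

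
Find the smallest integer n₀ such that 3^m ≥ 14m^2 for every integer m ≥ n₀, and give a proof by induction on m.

At m = 5: 243 < 350, so the inequality fails and n₀ ≥ 6. We prove 3^m ≥ 14m^2 for all m ≥ 6.
When m = 6: 3^m = 729 and 14m^2 = 504, so 729 ≥ 504.
Suppose the result is true for m = p, so 3^p ≥ 14p^2.
Then 3^(p + 1) = 3·(3^p) ≥ 3·(14p^2).
Also, for p ≥ 6 we have 3·(14p^2) ≥ 14(p+1)^2, since 3 ≥ (1 + 1/p)^2 for all p ≥ 6.
Combining, 3^(p + 1) ≥ 14(p+1)^2.
This completes the induction.
Hence the smallest such n₀ is 6.

n₀ = 6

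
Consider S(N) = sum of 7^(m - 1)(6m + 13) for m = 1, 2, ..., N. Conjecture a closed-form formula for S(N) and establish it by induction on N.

We claim S(N) = 7^N(N + 2) - 2 for all N ≥ 1.
Base case (N = 1): S(1) = 19, and the closed form gives 19. They agree.
Inductive step: assume the claim holds for N = m, so S(m) = 7^m(m + 2) - 2.
Then S(m+1) = S(m) + (7^m(6m + 19)) = (7^m(m + 2) - 2) + (7^m(6m + 19)).
Simplifying, S(m+1) = 7·7^m·m + 21·7^m - 2 = 7^(m+1)((m+1) + 2) - 2,
which is the closed form with N = m+1.
This completes the induction.

S(N) = 7^N(N + 2) - 2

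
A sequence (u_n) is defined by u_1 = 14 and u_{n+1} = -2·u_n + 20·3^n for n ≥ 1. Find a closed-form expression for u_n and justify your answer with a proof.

Computing the first terms: u_1 = 14, u_2 = 32, u_3 = 116. This suggests u_n = -(-2)^n + 4·3^n.
Base case (n = 1): the formula gives 14 = 14 = u_1.
Inductive step: assume the claim holds for n = p, so u_p = -(-2)^p + 4·3^p.
Then u_{p+1} = -2·u_p + 20·3^p = -2·(-(-2)^p + 4·3^p) + 20·3^p = -(-2)^(p + 1) + 4·3^(p + 1),
which is the claimed formula at n = p+1.
This completes the induction.

u_n = -(-2)^n + 4·3^n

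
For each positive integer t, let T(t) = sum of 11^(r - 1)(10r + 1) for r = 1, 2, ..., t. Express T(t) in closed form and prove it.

We claim T(t) = 11^t·t for all t ≥ 1.
When t = 1: T(1) = 11, and the closed form gives 11. They agree.
Inductive step: assume the claim holds for t = r, so T(r) = 11^r·r.
Then T(r+1) = T(r) + (11^r(10r + 11)) = (11^r·r) + (11^r(10r + 11)).
Simplifying, T(r+1) = 11^(r + 1)(r + 1) = 11^(r+1)·(r+1),
which is the closed form with t = r+1.
By the principle of mathematical induction, the result holds for all t ≥ 1.

T(t) = 11^t·t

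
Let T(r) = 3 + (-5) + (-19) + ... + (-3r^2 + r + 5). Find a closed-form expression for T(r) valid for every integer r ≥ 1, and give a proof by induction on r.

T(r) = -r(r^2 + r - 5)

We claim T(r) = -r(r^2 + r - 5) for all r ≥ 1.
For the base case r = 1: T(1) = 3, and the closed form gives 3. They agree.
For the inductive step, assume it holds for an arbitrary i ≥ 1, so T(i) = i(-i^2 - i + 5).
Then T(i+1) = T(i) + (i - 3(i + 1)^2 + 6) = (i(-i^2 - i + 5)) + (i - 3(i + 1)^2 + 6).
Simplifying, T(i+1) = -(i + 1)(i^2 + 3i - 3) = -(i+1)((i+1)^2 + (i+1) - 5),
which is the closed form with r = i+1.
Hence, by induction on r, the claim holds for every r ≥ 1.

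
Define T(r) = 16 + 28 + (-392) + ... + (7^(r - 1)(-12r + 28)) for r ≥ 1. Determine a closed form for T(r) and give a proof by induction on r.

We claim T(r) = 7^r(-2r + 5) - 5 for all r ≥ 1.
Base step (r = 1): T(1) = 16, and the closed form gives 16. They agree.
Inductive step: suppose the statement holds for some i ≥ 1, so T(i) = 7^i(-2i + 5) - 5.
Then T(i+1) = T(i) + (7^i(-12i + 16)) = (7^i(-2i + 5) - 5) + (7^i(-12i + 16)).
Simplifying, T(i+1) = -14·7^i·i + 21·7^i - 5 = 7^(i+1)(-2(i+1) + 5) - 5,
which is the closed form with r = i+1.
This completes the induction.

T(r) = 7^r(-2r + 5) - 5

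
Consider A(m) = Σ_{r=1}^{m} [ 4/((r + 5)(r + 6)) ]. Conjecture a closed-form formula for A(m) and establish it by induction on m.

We claim A(m) = 2m/(3(m + 6)) for all m ≥ 1.
When m = 1: A(1) = 2/21, and the closed form gives 2/21. They agree.
Inductive step: suppose the statement holds for some r ≥ 1, so A(r) = 2r/(3(r + 6)).
Then A(r+1) = A(r) + (4/((r + 6)(r + 7))) = (2r/(3(r + 6))) + (4/((r + 6)(r + 7))).
Simplifying, A(r+1) = 2(r + 1)/(3(r + 7)) = 2(r+1)/(3((r+1) + 6)),
which is the closed form with m = r+1.
By induction, the statement is established for all m ≥ 1.

A(m) = 2m/(3(m + 6))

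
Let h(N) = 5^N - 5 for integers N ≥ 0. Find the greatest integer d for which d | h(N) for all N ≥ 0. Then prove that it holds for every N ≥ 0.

Computing the first values: h(0) = -4 and h(1) = 0; gcd(-4, 0) = 4, so d ≤ 4.
We prove 4 | 5^N - 5 for all N ≥ 0 by induction on N.
Base step (N = 0): h(0) = -4 = 4·(-1), so 4 | h(0).
Inductive step: suppose the statement holds for some m ≥ 0, i.e. 4 | h(m). Then
h(m+1) = 5^(m+1) - 5 = 5·(5^m - 5) + 20 = 5·h(m) + 20. The first term is divisible by 4 by the inductive hypothesis, and 20 is divisible by 4. Hence 4 | h(m+1).
Hence, by induction on N, the claim holds for every N ≥ 0.
Therefore the largest such d is 4.

d = 4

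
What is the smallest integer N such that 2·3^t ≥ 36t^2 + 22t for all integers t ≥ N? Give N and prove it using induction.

N = 6

At t = 5: 486 < 1010, so the inequality fails and N ≥ 6. We prove 2·3^t ≥ 36t^2 + 22t for all t ≥ 6.
Base step (t = 6): 2·3^t = 1458 and 36t^2 + 22t = 1428, so 1458 ≥ 1428.
Suppose the result is true for t = p, so 2·3^p ≥ 36p^2 + 22p.
Then 2·3^(p + 1) = 3·(2·3^p) ≥ 3·(36p^2 + 22p).
Also, for p ≥ 6 we have 3·(36p^2 + 22p) ≥ 36(p+1)^2 + 22(p+1), since 3·(36p^2 + 22p) − (36(p+1)^2 + 22(p+1)) = 72p^2 - 28p - 58, which is nonnegative for all p ≥ 6.
Combining, 2·3^(p + 1) ≥ 36(p+1)^2 + 22(p+1).
By induction, the statement is established for all t ≥ 6.
Hence the smallest such N is 6.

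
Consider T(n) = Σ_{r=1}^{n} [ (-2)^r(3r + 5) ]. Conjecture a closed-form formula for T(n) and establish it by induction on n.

We claim T(n) = 2(-2)^n(n + 2) - 4 for all n ≥ 1.
Base step (n = 1): T(1) = -16, and the closed form gives -16. They agree.
For the inductive step, assume it holds for an arbitrary r ≥ 1, so T(r) = 2(-2)^r(r + 2) - 4.
Then T(r+1) = T(r) + ((-2)^(r + 1)(3r + 8)) = (2(-2)^r(r + 2) - 4) + ((-2)^(r + 1)(3r + 8)).
Simplifying, T(r+1) = -4(-2)^r·r - 12(-2)^r - 4 = 2(-2)^(r+1)((r+1) + 2) - 4,
which is the closed form with n = r+1.
By the principle of mathematical induction, the result holds for all n ≥ 1.

T(n) = 2(-2)^n(n + 2) - 4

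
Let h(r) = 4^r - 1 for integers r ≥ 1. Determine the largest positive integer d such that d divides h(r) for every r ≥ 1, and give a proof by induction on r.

d = 3

Computing the first values: h(1) = 3 and h(2) = 15; gcd(3, 15) = 3, so d ≤ 3.
We prove 3 | 4^r - 1 for all r ≥ 1 by induction on r.
Base case (r = 1): h(1) = 3 = 3·(1), so 3 | h(1).
Inductive step: suppose the statement holds for some i ≥ 1, i.e. 3 | h(i). Then
4^{i+1} − 1^{i+1} = 4·4^i − 1·1^i = 4·(4^i − 1^i) + (3)·1^i. The first term is divisible by 3 by the inductive hypothesis, and the second term (3)·1^i is divisible by 3 since 3 | 3. Hence 3 | h(i+1).
By induction, the statement is established for all r ≥ 1.
Therefore the largest such d is 3.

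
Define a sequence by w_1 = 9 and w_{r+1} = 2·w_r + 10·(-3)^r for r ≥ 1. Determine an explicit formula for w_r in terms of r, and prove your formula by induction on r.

w_r = -2(-3)^r + 3·2^(r - 1)

Computing the first terms: w_1 = 9, w_2 = -12, w_3 = 66. This suggests w_r = -2(-3)^r + 3·2^(r - 1).
Base step (r = 1): the formula gives 9 = 9 = w_1.
Suppose the result is true for r = i, so w_i = -2(-3)^i + 3·2^(i - 1).
Then w_{i+1} = 2·w_i + 10·(-3)^i = 2·(-2(-3)^i + 3·2^(i - 1)) + 10·(-3)^i = -2(-3)^(i + 1) + 3·2^i = -2(-3)^(i+1) + 3·2^((i+1) - 1),
which is the claimed formula at r = i+1.
By the principle of mathematical induction, the result holds for all r ≥ 1.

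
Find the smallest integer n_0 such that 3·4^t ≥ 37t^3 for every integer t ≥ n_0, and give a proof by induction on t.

n_0 = 6

At t = 5: 3072 < 4625, so the inequality fails and n_0 ≥ 6. We prove 3·4^t ≥ 37t^3 for all t ≥ 6.
Base step (t = 6): 3·4^t = 12288 and 37t^3 = 7992, so 12288 ≥ 7992.
For the inductive step, assume it holds for an arbitrary k ≥ 6, so 3·4^k ≥ 37k^3.
Then 3·4^(k + 1) = 4·(3·4^k) ≥ 4·(37k^3).
Also, for k ≥ 6 we have 4·(37k^3) ≥ 37(k+1)^3, since 4 ≥ (1 + 1/k)^3 for all k ≥ 6.
Combining, 3·4^(k + 1) ≥ 37(k+1)^3.
Hence, by induction on t, the claim holds for every t ≥ 6.
Hence the smallest such n_0 is 6.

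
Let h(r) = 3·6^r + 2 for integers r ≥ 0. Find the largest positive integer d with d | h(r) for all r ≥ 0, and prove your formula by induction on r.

d = 5

Computing the first values: h(0) = 5 and h(1) = 20; gcd(5, 20) = 5, so d ≤ 5.
We prove 5 | 3·6^r + 2 for all r ≥ 0 by induction on r.
Base step (r = 0): h(0) = 5 = 5·(1), so 5 | h(0).
For the inductive step, assume it holds for an arbitrary i ≥ 0, i.e. 5 | h(i). Then
h(i+1) = 3·6^(i+1) + 2 = 6·(3·6^i + 2) - 10 = 6·h(i) - 10. The first term is divisible by 5 by the inductive hypothesis, and -10 is divisible by 5. Hence 5 | h(i+1).
By the principle of mathematical induction, the result holds for all r ≥ 0.
Therefore the largest such d is 5.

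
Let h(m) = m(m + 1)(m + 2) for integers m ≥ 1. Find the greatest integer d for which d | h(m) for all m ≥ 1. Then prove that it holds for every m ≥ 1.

Computing the first values: h(1) = 6 and h(2) = 24; gcd(6, 24) = 6, so d ≤ 6.
We prove 6 | m(m + 1)(m + 2) for all m ≥ 1 by induction on m.
For the base case m = 1: h(1) = 6 = 6·(1), so 6 | h(1).
Inductive step: suppose the statement holds for some j ≥ 1, i.e. 6 | h(j). Then
h(j+1) − h(j) = (j+1)·(j+2)·(j+3) − j·(j+1)·(j+2) = (j+1)·(j+2)·[(j+3) − j] = 3·(j+1)·(j+2). The product of 2 consecutive integers is divisible by (2)! = 2, so h(j+1) − h(j) is divisible by 3·2 = 6. By the inductive hypothesis 6 | h(j), hence 6 | h(j+1).
By the principle of mathematical induction, the result holds for all m ≥ 1.
Therefore the largest such d is 6.

d = 6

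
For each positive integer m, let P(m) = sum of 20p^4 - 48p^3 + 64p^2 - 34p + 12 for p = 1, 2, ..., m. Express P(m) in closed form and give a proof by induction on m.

We claim P(m) = m(4m^4 - 2m^3 + 4m^2 + 3m + 5) for all m ≥ 1.
Base case (m = 1): P(1) = 14, and the closed form gives 14. They agree.
Inductive step: assume the claim holds for m = p, so P(p) = p(4p^4 - 2p^3 + 4p^2 + 3p + 5).
Then P(p+1) = P(p) + (20p^4 + 32p^3 + 40p^2 + 30p + 14) = (p(4p^4 - 2p^3 + 4p^2 + 3p + 5)) + (20p^4 + 32p^3 + 40p^2 + 30p + 14).
Simplifying, P(p+1) = (p + 1)(4p^4 + 14p^3 + 22p^2 + 21p + 14) = (p+1)(4(p+1)^4 - 2(p+1)^3 + 4(p+1)^2 + 3(p+1) + 5),
which is the closed form with m = p+1.
By the principle of mathematical induction, the result holds for all m ≥ 1.

P(m) = m(4m^4 - 2m^3 + 4m^2 + 3m + 5)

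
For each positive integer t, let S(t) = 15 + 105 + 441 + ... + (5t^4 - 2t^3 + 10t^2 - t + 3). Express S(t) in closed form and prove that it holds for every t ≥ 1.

S(t) = t(t^2 + 2)(t^2 + 2t + 2)

We claim S(t) = t(t^2 + 2)(t^2 + 2t + 2) for all t ≥ 1.
When t = 1: S(1) = 15, and the closed form gives 15. They agree.
For the inductive step, assume it holds for an arbitrary m ≥ 1, so S(m) = m(m^4 + 2m^3 + 4m^2 + 4m + 4).
Then S(m+1) = S(m) + (5m^4 + 18m^3 + 34m^2 + 33m + 15) = (m(m^4 + 2m^3 + 4m^2 + 4m + 4)) + (5m^4 + 18m^3 + 34m^2 + 33m + 15).
Simplifying, S(m+1) = (m + 1)(m^2 + 2m + 3)(m^2 + 4m + 5) = (m+1)((m+1)^2 + 2)((m+1)^2 + 2(m+1) + 2),
which is the closed form with t = m+1.
By induction, the statement is established for all t ≥ 1.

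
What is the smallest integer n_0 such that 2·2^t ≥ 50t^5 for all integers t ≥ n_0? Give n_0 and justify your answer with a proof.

At t = 28: 536870912 < 860518400, so the inequality fails and n_0 ≥ 29. We prove 2·2^t ≥ 50t^5 for all t ≥ 29.
For the base case t = 29: 2·2^t = 1073741824 and 50t^5 = 1025557450, so 1073741824 ≥ 1025557450.
Inductive step: suppose the statement holds for some j ≥ 29, so 2·2^j ≥ 50j^5.
Then 2·2^(j + 1) = 2·(2·2^j) ≥ 2·(50j^5).
Also, for j ≥ 29 we have 2·(50j^5) ≥ 50(j+1)^5, since 2 ≥ (1 + 1/j)^5 for all j ≥ 29.
Combining, 2·2^(j + 1) ≥ 50(j+1)^5.
This completes the induction.
Hence the smallest such n_0 is 29.

n_0 = 29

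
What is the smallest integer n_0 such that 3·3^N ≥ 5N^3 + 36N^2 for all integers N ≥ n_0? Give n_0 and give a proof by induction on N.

n_0 = 7

At N = 6: 2187 < 2376, so the inequality fails and n_0 ≥ 7. We prove 3·3^N ≥ 5N^3 + 36N^2 for all N ≥ 7.
For the base case N = 7: 3·3^N = 6561 and 5N^3 + 36N^2 = 3479, so 6561 ≥ 3479.
Inductive step: assume the claim holds for N = m, so 3·3^m ≥ 5m^3 + 36m^2.
Then 3·3^(m + 1) = 3·(3·3^m) ≥ 3·(5m^3 + 36m^2).
Also, for m ≥ 7 we have 3·(5m^3 + 36m^2) ≥ 5(m+1)^3 + 36(m+1)^2, since 3·(5m^3 + 36m^2) − (5(m+1)^3 + 36(m+1)^2) = 10m^3 + 57m^2 - 87m - 41, which is nonnegative for all m ≥ 7.
Combining, 3·3^(m + 1) ≥ 5(m+1)^3 + 36(m+1)^2.
This completes the induction.
Hence the smallest such n_0 is 7.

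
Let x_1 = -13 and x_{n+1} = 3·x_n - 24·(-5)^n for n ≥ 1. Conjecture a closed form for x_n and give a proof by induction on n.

x_n = 3(-5)^n + 2·3^(n - 1)

Computing the first terms: x_1 = -13, x_2 = 81, x_3 = -357. This suggests x_n = 3(-5)^n + 2·3^(n - 1).
Base case (n = 1): the formula gives -13 = -13 = x_1.
For the inductive step, assume it holds for an arbitrary k ≥ 1, so x_k = 3(-5)^k + 2·3^(k - 1).
Then x_{k+1} = 3·x_k - 24·(-5)^k = 3·(3(-5)^k + 2·3^(k - 1)) - 24·(-5)^k = 3(-5)^(k + 1) + 2·3^k = 3(-5)^(k+1) + 2·3^((k+1) - 1),
which is the claimed formula at n = k+1.
By induction, the statement is established for all n ≥ 1.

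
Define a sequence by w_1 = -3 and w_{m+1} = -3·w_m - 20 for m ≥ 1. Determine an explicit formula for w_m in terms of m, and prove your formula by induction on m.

w_m = 2(-3)^(m - 1) - 5

Computing the first terms: w_1 = -3, w_2 = -11, w_3 = 13. This suggests w_m = 2(-3)^(m - 1) - 5.
When m = 1: the formula gives -3 = -3 = w_1.
Inductive step: suppose the statement holds for some p ≥ 1, so w_p = 2(-3)^(p - 1) - 5.
Then w_{p+1} = -3·w_p - 20 = -3·(2(-3)^(p - 1) - 5) - 20 = 2(-3)^p - 5 = 2(-3)^((p+1) - 1) - 5,
which is the claimed formula at m = p+1.
This completes the induction.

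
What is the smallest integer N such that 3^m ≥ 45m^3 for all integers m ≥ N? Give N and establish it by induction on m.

N = 10

At m = 9: 19683 < 32805, so the inequality fails and N ≥ 10. We prove 3^m ≥ 45m^3 for all m ≥ 10.
For the base case m = 10: 3^m = 59049 and 45m^3 = 45000, so 59049 ≥ 45000.
Inductive step: assume the claim holds for m = j, so 3^j ≥ 45j^3.
Then 3^(j + 1) = 3·(3^j) ≥ 3·(45j^3).
Also, for j ≥ 10 we have 3·(45j^3) ≥ 45(j+1)^3, since 3 ≥ (1 + 1/j)^3 for all j ≥ 10.
Combining, 3^(j + 1) ≥ 45(j+1)^3.
By the principle of mathematical induction, the result holds for all m ≥ 10.
Hence the smallest such N is 10.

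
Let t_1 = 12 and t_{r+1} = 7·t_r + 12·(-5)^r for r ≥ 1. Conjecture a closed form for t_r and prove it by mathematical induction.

t_r = -(-5)^r + 7^r

Computing the first terms: t_1 = 12, t_2 = 24, t_3 = 468. This suggests t_r = -(-5)^r + 7^r.
When r = 1: the formula gives 12 = 12 = t_1.
For the inductive step, assume it holds for an arbitrary p ≥ 1, so t_p = -(-5)^p + 7^p.
Then t_{p+1} = 7·t_p + 12·(-5)^p = 7·(-(-5)^p + 7^p) + 12·(-5)^p = -(-5)^(p + 1) + 7^(p + 1),
which is the claimed formula at r = p+1.
Hence, by induction on r, the claim holds for every r ≥ 1.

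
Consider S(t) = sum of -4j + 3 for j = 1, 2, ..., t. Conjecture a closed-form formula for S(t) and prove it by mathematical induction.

We claim S(t) = -t(2t - 1) for all t ≥ 1.
Base case (t = 1): S(1) = -1, and the closed form gives -1. They agree.
Inductive step: suppose the statement holds for some j ≥ 1, so S(j) = j(-2j + 1).
Then S(j+1) = S(j) + (-4j - 1) = (j(-2j + 1)) + (-4j - 1).
Simplifying, S(j+1) = -(j + 1)(2j + 1) = -(j+1)(2(j+1) - 1),
which is the closed form with t = j+1.
By induction, the statement is established for all t ≥ 1.

S(t) = -t(2t - 1)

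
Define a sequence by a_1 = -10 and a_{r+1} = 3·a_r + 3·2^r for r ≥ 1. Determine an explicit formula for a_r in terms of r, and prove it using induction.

Computing the first terms: a_1 = -10, a_2 = -24, a_3 = -60. This suggests a_r = -3·2^r - 4·3^(r - 1).
Base case (r = 1): the formula gives -10 = -10 = a_1.
For the inductive step, assume it holds for an arbitrary j ≥ 1, so a_j = -3·2^j - 4·3^(j - 1).
Then a_{j+1} = 3·a_j + 3·2^j = 3·(-3·2^j - 4·3^(j - 1)) + 3·2^j = -3·2^(j + 1) - 4·3^j = -3·2^(j+1) - 4·3^((j+1) - 1),
which is the claimed formula at r = j+1.
By induction, the statement is established for all r ≥ 1.

a_r = -3·2^r - 4·3^(r - 1)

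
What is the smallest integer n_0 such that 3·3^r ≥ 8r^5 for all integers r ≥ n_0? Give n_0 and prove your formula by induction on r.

At r = 12: 1594323 < 1990656, so the inequality fails and n_0 ≥ 13. We prove 3·3^r ≥ 8r^5 for all r ≥ 13.
Base case (r = 13): 3·3^r = 4782969 and 8r^5 = 2970344, so 4782969 ≥ 2970344.
Suppose the result is true for r = i, so 3·3^i ≥ 8i^5.
Then 3·3^(i + 1) = 3·(3·3^i) ≥ 3·(8i^5).
Also, for i ≥ 13 we have 3·(8i^5) ≥ 8(i+1)^5, since 3 ≥ (1 + 1/i)^5 for all i ≥ 13.
Combining, 3·3^(i + 1) ≥ 8(i+1)^5.
By induction, the statement is established for all r ≥ 13.
Hence the smallest such n_0 is 13.

n_0 = 13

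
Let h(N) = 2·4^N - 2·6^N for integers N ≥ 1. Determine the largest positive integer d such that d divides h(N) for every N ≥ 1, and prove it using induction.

Computing the first values: h(1) = -4 and h(2) = -40; gcd(-4, -40) = 4, so d ≤ 4.
We prove 4 | 2·4^N - 2·6^N for all N ≥ 1 by induction on N.
For the base case N = 1: h(1) = -4 = 4·(-1), so 4 | h(1).
Suppose the result is true for N = r, i.e. 4 | h(r). Then
h(r+1) − 6·h(r) = (2·4^(r+1) - 2·6^(r+1)) − 6·(2·4^r - 2·6^r) = (2)·4^r·(4 − 6) = (-4)·4^r. Since 4 | h(r) by the inductive hypothesis, 4 | 6·h(r); and 4 | -4 since -4 = 4·-1. Therefore 4 | h(r+1).
By the principle of mathematical induction, the result holds for all N ≥ 1.
Therefore the largest such d is 4.

d = 4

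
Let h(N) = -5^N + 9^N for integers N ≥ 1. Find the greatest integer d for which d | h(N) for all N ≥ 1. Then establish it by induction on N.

d = 4

Computing the first values: h(1) = 4 and h(2) = 56; gcd(4, 56) = 4, so d ≤ 4.
We prove 4 | -5^N + 9^N for all N ≥ 1 by induction on N.
Base case (N = 1): h(1) = 4 = 4·(1), so 4 | h(1).
Inductive step: suppose the statement holds for some p ≥ 1, i.e. 4 | h(p). Then
9^{p+1} − 5^{p+1} = 9·9^p − 5·5^p = 9·(9^p − 5^p) + (4)·5^p. The first term is divisible by 4 by the inductive hypothesis, and the second term (4)·5^p is divisible by 4 since 4 | 4. Hence 4 | h(p+1).
Hence, by induction on N, the claim holds for every N ≥ 1.
Therefore the largest such d is 4.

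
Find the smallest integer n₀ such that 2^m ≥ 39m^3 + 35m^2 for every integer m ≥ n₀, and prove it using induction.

n₀ = 18

At m = 17: 131072 < 201722, so the inequality fails and n₀ ≥ 18. We prove 2^m ≥ 39m^3 + 35m^2 for all m ≥ 18.
For the base case m = 18: 2^m = 262144 and 39m^3 + 35m^2 = 238788, so 262144 ≥ 238788.
Inductive step: suppose the statement holds for some j ≥ 18, so 2^j ≥ 39j^3 + 35j^2.
Then 2^(j + 1) = 2·(2^j) ≥ 2·(39j^3 + 35j^2).
Also, for j ≥ 18 we have 2·(39j^3 + 35j^2) ≥ 39(j+1)^3 + 35(j+1)^2, since 2·(39j^3 + 35j^2) − (39(j+1)^3 + 35(j+1)^2) = 39j^3 - 82j^2 - 187j - 74, which is nonnegative for all j ≥ 18.
Combining, 2^(j + 1) ≥ 39(j+1)^3 + 35(j+1)^2.
By induction, the statement is established for all m ≥ 18.
Hence the smallest such n₀ is 18.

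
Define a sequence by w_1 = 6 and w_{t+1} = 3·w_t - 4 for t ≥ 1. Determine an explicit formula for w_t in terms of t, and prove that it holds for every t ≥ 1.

Computing the first terms: w_1 = 6, w_2 = 14, w_3 = 38. This suggests w_t = 4·3^(t - 1) + 2.
Base step (t = 1): the formula gives 6 = 6 = w_1.
Suppose the result is true for t = j, so w_j = 4·3^(j - 1) + 2.
Then w_{j+1} = 3·w_j - 4 = 3·(4·3^(j - 1) + 2) - 4 = 4·3^j + 2 = 4·3^((j+1) - 1) + 2,
which is the claimed formula at t = j+1.
By induction, the statement is established for all t ≥ 1.

w_t = 4·3^(t - 1) + 2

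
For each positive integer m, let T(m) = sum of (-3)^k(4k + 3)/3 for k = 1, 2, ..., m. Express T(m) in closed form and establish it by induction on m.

We claim T(m) = (-3)^m(m + 1) - 1 for all m ≥ 1.
Base step (m = 1): T(1) = -7, and the closed form gives -7. They agree.
Inductive step: assume the claim holds for m = k, so T(k) = (-3)^k(k + 1) - 1.
Then T(k+1) = T(k) + ((-3)^k(-4k - 7)) = ((-3)^k(k + 1) - 1) + ((-3)^k(-4k - 7)).
Simplifying, T(k+1) = -3(-3)^k·k - 6(-3)^k - 1 = (-3)^(k+1)((k+1) + 1) - 1,
which is the closed form with m = k+1.
Hence, by induction on m, the claim holds for every m ≥ 1.

T(m) = (-3)^m(m + 1) - 1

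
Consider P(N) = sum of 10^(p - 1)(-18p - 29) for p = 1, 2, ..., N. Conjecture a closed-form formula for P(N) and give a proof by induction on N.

We claim P(N) = -10^N(2N + 3) + 3 for all N ≥ 1.
Base step (N = 1): P(1) = -47, and the closed form gives -47. They agree.
Suppose the result is true for N = p, so P(p) = -10^p(2p + 3) + 3.
Then P(p+1) = P(p) + (10^p(-18p - 47)) = (-10^p(2p + 3) + 3) + (10^p(-18p - 47)).
Simplifying, P(p+1) = -20·10^p·p - 50·10^p + 3 = -10^(p+1)(2(p+1) + 3) + 3,
which is the closed form with N = p+1.
By induction, the statement is established for all N ≥ 1.

P(N) = -10^N(2N + 3) + 3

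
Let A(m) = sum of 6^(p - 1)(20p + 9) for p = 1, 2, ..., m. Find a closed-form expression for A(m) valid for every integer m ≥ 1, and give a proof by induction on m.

A(m) = 6^m(4m + 1) - 1

We claim A(m) = 6^m(4m + 1) - 1 for all m ≥ 1.
Base case (m = 1): A(1) = 29, and the closed form gives 29. They agree.
Suppose the result is true for m = p, so A(p) = 6^p(4p + 1) - 1.
Then A(p+1) = A(p) + (6^p(20p + 29)) = (6^p(4p + 1) - 1) + (6^p(20p + 29)).
Simplifying, A(p+1) = 24·6^p·p + 30·6^p - 1 = 6^(p+1)(4(p+1) + 1) - 1,
which is the closed form with m = p+1.
By the principle of mathematical induction, the result holds for all m ≥ 1.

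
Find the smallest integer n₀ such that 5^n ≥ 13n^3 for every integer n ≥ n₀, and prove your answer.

n₀ = 5

At n = 4: 625 < 832, so the inequality fails and n₀ ≥ 5. We prove 5^n ≥ 13n^3 for all n ≥ 5.
Base case (n = 5): 5^n = 3125 and 13n^3 = 1625, so 3125 ≥ 1625.
Inductive step: suppose the statement holds for some j ≥ 5, so 5^j ≥ 13j^3.
Then 5^(j + 1) = 5·(5^j) ≥ 5·(13j^3).
Also, for j ≥ 5 we have 5·(13j^3) ≥ 13(j+1)^3, since 5 ≥ (1 + 1/j)^3 for all j ≥ 5.
Combining, 5^(j + 1) ≥ 13(j+1)^3.
Hence, by induction on n, the claim holds for every n ≥ 5.
Hence the smallest such n₀ is 5.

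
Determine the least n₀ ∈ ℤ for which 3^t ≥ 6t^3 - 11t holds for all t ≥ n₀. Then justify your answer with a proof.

n₀ = 7

At t = 6: 729 < 1230, so the inequality fails and n₀ ≥ 7. We prove 3^t ≥ 6t^3 - 11t for all t ≥ 7.
For the base case t = 7: 3^t = 2187 and 6t^3 - 11t = 1981, so 2187 ≥ 1981.
Inductive step: suppose the statement holds for some p ≥ 7, so 3^p ≥ 6p^3 - 11p.
Then 3^(p + 1) = 3·(3^p) ≥ 3·(6p^3 - 11p).
Also, for p ≥ 7 we have 3·(6p^3 - 11p) ≥ 6(p+1)^3 - 11(p+1), since 3·(6p^3 - 11p) − (6(p+1)^3 - 11(p+1)) = 12p^3 - 18p^2 - 40p + 5, which is nonnegative for all p ≥ 7.
Combining, 3^(p + 1) ≥ 6(p+1)^3 - 11(p+1).
This completes the induction.
Hence the smallest such n₀ is 7.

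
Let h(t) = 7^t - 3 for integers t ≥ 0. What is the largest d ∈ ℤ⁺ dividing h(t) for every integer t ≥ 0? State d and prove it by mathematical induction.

Computing the first values: h(0) = -2 and h(1) = 4; gcd(-2, 4) = 2, so d ≤ 2.
We prove 2 | 7^t - 3 for all t ≥ 0 by induction on t.
Base step (t = 0): h(0) = -2 = 2·(-1), so 2 | h(0).
Suppose the result is true for t = k, i.e. 2 | h(k). Then
h(k+1) = 7^(k+1) - 3 = 7·(7^k - 3) + 18 = 7·h(k) + 18. The first term is divisible by 2 by the inductive hypothesis, and 18 is divisible by 2. Hence 2 | h(k+1).
Hence, by induction on t, the claim holds for every t ≥ 0.
Therefore the largest such d is 2.

d = 2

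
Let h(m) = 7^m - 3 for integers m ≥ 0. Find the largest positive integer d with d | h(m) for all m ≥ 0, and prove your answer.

d = 2

Computing the first values: h(0) = -2 and h(1) = 4; gcd(-2, 4) = 2, so d ≤ 2.
We prove 2 | 7^m - 3 for all m ≥ 0 by induction on m.
When m = 0: h(0) = -2 = 2·(-1), so 2 | h(0).
Inductive step: suppose the statement holds for some k ≥ 0, i.e. 2 | h(k). Then
h(k+1) = 7^(k+1) - 3 = 7·(7^k - 3) + 18 = 7·h(k) + 18. The first term is divisible by 2 by the inductive hypothesis, and 18 is divisible by 2. Hence 2 | h(k+1).
By the principle of mathematical induction, the result holds for all m ≥ 0.
Therefore the largest such d is 2.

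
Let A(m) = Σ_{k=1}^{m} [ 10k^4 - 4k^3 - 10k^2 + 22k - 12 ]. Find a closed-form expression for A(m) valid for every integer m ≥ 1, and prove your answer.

We claim A(m) = m(2m^4 + 4m^3 - 2m^2 + 5m - 3) for all m ≥ 1.
Base case (m = 1): A(1) = 6, and the closed form gives 6. They agree.
Inductive step: suppose the statement holds for some k ≥ 1, so A(k) = k(2k^4 + 4k^3 - 2k^2 + 5k - 3).
Then A(k+1) = A(k) + (10k^4 + 36k^3 + 38k^2 + 30k + 6) = (k(2k^4 + 4k^3 - 2k^2 + 5k - 3)) + (10k^4 + 36k^3 + 38k^2 + 30k + 6).
Simplifying, A(k+1) = (k + 1)(2k^4 + 12k^3 + 22k^2 + 21k + 6) = (k+1)(2(k+1)^4 + 4(k+1)^3 - 2(k+1)^2 + 5(k+1) - 3),
which is the closed form with m = k+1.
This completes the induction.

A(m) = m(2m^4 + 4m^3 - 2m^2 + 5m - 3)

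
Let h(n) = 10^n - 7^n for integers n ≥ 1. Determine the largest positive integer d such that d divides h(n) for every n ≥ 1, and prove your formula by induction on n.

d = 3

Computing the first values: h(1) = 3 and h(2) = 51; gcd(3, 51) = 3, so d ≤ 3.
We prove 3 | 10^n - 7^n for all n ≥ 1 by induction on n.
For the base case n = 1: h(1) = 3 = 3·(1), so 3 | h(1).
Suppose the result is true for n = i, i.e. 3 | h(i). Then
10^{i+1} − 7^{i+1} = 10·10^i − 7·7^i = 10·(10^i − 7^i) + (3)·7^i. The first term is divisible by 3 by the inductive hypothesis, and the second term (3)·7^i is divisible by 3 since 3 | 3. Hence 3 | h(i+1).
This completes the induction.
Therefore the largest such d is 3.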